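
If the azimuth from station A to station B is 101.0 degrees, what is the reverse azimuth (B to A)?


back azimuth = (101.0 + 180) mod 360 = 281.0 degrees

281.0 degrees


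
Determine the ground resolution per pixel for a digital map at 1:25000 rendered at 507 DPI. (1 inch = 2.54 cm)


pixel_cm = 2.54 / 507 ≈ 0.00501 cm
ground = pixel_cm * 25000 / 100 = 2.54 * 25000 / (507 * 100) = 63500 / 50700 ≈ 1.25 m

1.25 m


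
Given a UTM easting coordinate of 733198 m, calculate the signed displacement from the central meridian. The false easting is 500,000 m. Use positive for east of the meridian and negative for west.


displacement = 733198 - 500000 = 233198 m

233198 m


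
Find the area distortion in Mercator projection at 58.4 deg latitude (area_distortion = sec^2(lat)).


area_distortion = 1/cos^2(58.4) = 3.642

3.642


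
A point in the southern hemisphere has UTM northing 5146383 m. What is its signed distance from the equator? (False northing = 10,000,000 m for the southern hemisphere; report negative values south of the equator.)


For southern: actual = 5146383 - 10000000 = -4853617 m

-4853617 m


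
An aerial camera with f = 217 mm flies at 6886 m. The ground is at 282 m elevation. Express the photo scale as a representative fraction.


scale = f / (H - h) = 217 mm / 6604 m = 217 / 6604000 = 1:30433

1:30433


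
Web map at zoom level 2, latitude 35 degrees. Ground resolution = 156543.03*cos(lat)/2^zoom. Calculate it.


res = 156543.03 * cos(35) / 2^2 = 156543.03 * 0.81915204 / 4 = 32058.14 m/pixel

32058.14 m/pixel


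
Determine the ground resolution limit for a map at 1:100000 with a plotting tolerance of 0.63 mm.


ground = 0.63 mm * 100000 / 1000 = 63.0 m

63.0 m


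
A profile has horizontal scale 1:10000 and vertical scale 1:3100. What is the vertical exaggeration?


VE = horizontal_scale / vertical_scale = 10000 / 3100 ≈ 3.2

3.2x


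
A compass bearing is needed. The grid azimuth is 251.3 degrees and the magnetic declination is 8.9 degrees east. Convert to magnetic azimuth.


magnetic azimuth = grid azimuth - declination (east +ve)
mag_az = 251.3 - 8.9 = 242.4 degrees

242.4 degrees


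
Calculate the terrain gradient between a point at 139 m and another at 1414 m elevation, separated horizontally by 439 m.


gradient = (1414 - 139) / 439 = 1275 / 439 = 2.9043

2.9043


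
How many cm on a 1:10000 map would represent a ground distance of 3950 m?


map_cm = 3950 * 100 / 10000 = 39.5 cm

39.5 cm


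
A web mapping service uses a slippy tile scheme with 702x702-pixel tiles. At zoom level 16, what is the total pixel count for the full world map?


tiles per axis = 2^16 = 65536
total tiles = 65536^2 = 4294967296
pixels per axis = 65536 * 702 = 46006272
total pixels = 46006272^2 = 2116577063337984

2116577063337984 pixels


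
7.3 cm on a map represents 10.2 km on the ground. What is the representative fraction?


ground = 10.2 km = 1020000 cm; RF denominator = ground / map = 1020000 / 7.3 ≈ 139726; RF = 1:139726

1:139726


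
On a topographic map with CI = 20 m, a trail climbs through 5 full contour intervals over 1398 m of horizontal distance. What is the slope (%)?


elevation change = 5 * 20 = 100 m
slope = 100 / 1398 * 100 = 7.2%

7.2%


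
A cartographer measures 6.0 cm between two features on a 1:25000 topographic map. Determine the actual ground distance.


ground = 6.0 cm * 25000 / 100 = 1500.0 m = 1.5 km

1.5 km


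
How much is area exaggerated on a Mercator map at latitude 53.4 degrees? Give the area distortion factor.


area_distortion = 1/cos^2(53.4) = 2.813

2.813


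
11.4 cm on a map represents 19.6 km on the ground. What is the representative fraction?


ground = 19.6 km = 1960000 cm; RF denominator = ground / map = 1960000 / 11.4 ≈ 171930; RF = 1:171930

1:171930


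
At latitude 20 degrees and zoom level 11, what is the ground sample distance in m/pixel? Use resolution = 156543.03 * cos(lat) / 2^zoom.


res = 156543.03 * cos(20) / 2^11 = 156543.03 * 0.93969262 / 2048 = 71.83 m/pixel

71.83 m/pixel


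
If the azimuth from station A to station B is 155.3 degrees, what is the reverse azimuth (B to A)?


back azimuth = (155.3 + 180) mod 360 = 335.3 degrees

335.3 degrees


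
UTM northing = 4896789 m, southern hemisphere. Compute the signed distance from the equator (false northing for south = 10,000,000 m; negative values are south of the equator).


For southern: actual = 4896789 - 10000000 = -5103211 m

-5103211 m


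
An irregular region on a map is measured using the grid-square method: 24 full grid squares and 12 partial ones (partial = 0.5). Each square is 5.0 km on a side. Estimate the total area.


effective squares = 24 + 12 * 0.5 = 30.0
area = 30.0 * 25.0 = 750.0 km^2

750.0 km^2


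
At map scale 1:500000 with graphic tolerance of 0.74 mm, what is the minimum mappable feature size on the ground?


ground = 0.74 mm * 500000 / 1000 = 370.0 m

370.0 m


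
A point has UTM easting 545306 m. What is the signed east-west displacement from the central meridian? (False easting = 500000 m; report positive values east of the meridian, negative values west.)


displacement = 545306 - 500000 = 45306 m

45306 m


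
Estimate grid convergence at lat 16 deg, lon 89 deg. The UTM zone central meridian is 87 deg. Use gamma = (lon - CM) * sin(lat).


gamma = (89 - 87) * sin(16) = 2 * 0.275637 = 0.551 degrees

0.551 degrees


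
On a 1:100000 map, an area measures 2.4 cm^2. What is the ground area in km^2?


ground_area = 2.4 * (100000/100)^2 = 2400000.0 m^2 = 2.4 km^2

2.4 km^2


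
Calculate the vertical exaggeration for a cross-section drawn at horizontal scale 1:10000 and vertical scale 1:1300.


VE = horizontal_scale / vertical_scale = 10000 / 1300 ≈ 7.7

7.7x


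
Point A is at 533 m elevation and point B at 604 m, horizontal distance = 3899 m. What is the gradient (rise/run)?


gradient = (604 - 533) / 3899 = 71 / 3899 = 0.0182

0.0182


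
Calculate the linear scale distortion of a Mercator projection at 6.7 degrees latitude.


SF = 1 / cos(6.7) = 1 / 0.993171 = 1.007

1.007


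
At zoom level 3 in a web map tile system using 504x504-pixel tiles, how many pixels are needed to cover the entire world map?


tiles per axis = 2^3 = 8
total tiles = 8^2 = 64
pixels per axis = 8 * 504 = 4032
total pixels = 4032^2 = 16257024

16257024 pixels


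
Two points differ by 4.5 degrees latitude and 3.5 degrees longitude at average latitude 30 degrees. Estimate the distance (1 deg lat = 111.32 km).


dlat_km = 4.5 * 111.32 = 500.94
dlon_km = 3.5 * 111.32 * cos(30) ≈ 337.421
dist = sqrt(500.94^2 + 337.421^2) ≈ 604.0 km

604.0 km


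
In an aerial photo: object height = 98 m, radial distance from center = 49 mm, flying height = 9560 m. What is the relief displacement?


d = h * r / H = 98 * 49 / 9560 = 0.5 mm

0.5 mm


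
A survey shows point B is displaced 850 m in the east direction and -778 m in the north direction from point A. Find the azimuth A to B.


az = atan2(850, -778) = 132.5 deg
adjusted to 0-360: 132.5 degrees

132.5 degrees


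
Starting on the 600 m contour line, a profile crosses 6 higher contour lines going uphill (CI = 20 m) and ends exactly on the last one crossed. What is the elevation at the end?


elevation = 600 + 6 * 20 = 720 m

720 m


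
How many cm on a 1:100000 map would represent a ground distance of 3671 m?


map_cm = 3671 * 100 / 100000 = 3.671 cm ≈ 3.67 cm

3.67 cm


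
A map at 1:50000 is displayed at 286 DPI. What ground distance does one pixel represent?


pixel_cm = 2.54 / 286 ≈ 0.008881 cm
ground = pixel_cm * 50000 / 100 = 2.54 * 50000 / (286 * 100) = 127000 / 28600 ≈ 4.44 m

4.44 m


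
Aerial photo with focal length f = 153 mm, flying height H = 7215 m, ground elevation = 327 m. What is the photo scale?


scale = f / (H - h) = 153 mm / 6888 m = 153 / 6888000 = 1:45020

1:45020


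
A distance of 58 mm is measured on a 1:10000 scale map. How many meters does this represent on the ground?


ground = 58 mm * 10000 / 1000 = 580.0 m

580.0 m


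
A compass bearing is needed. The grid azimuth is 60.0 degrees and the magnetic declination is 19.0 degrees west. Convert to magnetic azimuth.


magnetic azimuth = grid azimuth - declination (east +ve)
mag_az = 60.0 - -19.0 = 79.0 degrees

79.0 degrees


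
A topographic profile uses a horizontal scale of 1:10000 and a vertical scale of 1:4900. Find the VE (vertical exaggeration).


VE = horizontal_scale / vertical_scale = 10000 / 4900 ≈ 2.0

2.0x


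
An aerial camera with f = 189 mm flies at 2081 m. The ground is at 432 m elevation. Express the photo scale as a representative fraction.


scale = f / (H - h) = 189 mm / 1649 m = 189 / 1649000 = 1:8725

1:8725


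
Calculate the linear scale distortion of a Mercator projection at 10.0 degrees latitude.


SF = 1 / cos(10.0) = 1 / 0.984808 = 1.015

1.015


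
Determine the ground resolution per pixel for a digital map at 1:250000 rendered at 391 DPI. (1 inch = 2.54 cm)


pixel_cm = 2.54 / 391 ≈ 0.006496 cm
ground = pixel_cm * 250000 / 100 = 2.54 * 250000 / (391 * 100) = 635000 / 39100 ≈ 16.24 m

16.24 m


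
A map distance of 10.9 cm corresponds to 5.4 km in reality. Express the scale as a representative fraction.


ground = 5.4 km = 540000 cm; RF denominator = ground / map = 540000 / 10.9 ≈ 49541; RF = 1:49541

1:49541


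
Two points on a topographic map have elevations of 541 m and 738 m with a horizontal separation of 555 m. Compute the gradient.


gradient = (738 - 541) / 555 = 197 / 555 = 0.355

0.355


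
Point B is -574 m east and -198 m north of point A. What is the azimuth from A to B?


az = atan2(-574, -198) = -109.0 deg
adjusted to 0-360: 251.0 degrees

251.0 degrees


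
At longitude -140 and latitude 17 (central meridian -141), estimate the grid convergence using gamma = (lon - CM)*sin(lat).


gamma = (-140 - -141) * sin(17) = 1 * 0.292372 = 0.292 degrees

0.292 degrees


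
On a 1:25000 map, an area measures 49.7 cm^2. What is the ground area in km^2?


ground_area = 49.7 * (25000/100)^2 = 3106250.0 m^2 = 3.10625 km^2 ≈ 3.106 km^2

3.106 km^2


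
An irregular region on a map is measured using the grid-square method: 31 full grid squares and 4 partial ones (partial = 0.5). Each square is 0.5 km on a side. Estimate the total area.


effective squares = 31 + 4 * 0.5 = 33.0
area = 33.0 * 0.25 = 8.25 km^2

8.25 km^2


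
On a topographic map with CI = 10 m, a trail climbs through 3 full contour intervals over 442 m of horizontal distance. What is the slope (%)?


elevation change = 3 * 10 = 30 m
slope = 30 / 442 * 100 = 6.8%

6.8%


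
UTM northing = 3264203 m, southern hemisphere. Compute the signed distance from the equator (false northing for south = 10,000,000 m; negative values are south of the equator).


For southern: actual = 3264203 - 10000000 = -6735797 m

-6735797 m


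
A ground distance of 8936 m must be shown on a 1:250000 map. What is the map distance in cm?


map_cm = 8936 * 100 / 250000 = 3.5744 cm ≈ 3.57 cm

3.57 cm


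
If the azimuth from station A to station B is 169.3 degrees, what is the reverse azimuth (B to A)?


back azimuth = (169.3 + 180) mod 360 = 349.3 degrees

349.3 degrees


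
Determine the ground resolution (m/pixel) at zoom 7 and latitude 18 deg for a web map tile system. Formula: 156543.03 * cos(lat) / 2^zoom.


res = 156543.03 * cos(18) / 2^7 = 156543.03 * 0.95105652 / 128 = 1163.13 m/pixel

1163.13 m/pixel


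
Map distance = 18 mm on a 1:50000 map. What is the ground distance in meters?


ground = 18 mm * 50000 / 1000 = 900.0 m

900.0 m


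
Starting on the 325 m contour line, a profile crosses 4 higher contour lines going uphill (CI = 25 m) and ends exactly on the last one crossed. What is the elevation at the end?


elevation = 325 + 4 * 25 = 425 m

425 m


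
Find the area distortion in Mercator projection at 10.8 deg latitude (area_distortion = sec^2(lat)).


area_distortion = 1/cos^2(10.8) = 1.036

1.036


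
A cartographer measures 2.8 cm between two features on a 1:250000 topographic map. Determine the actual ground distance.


ground = 2.8 cm * 250000 / 100 = 7000.0 m = 7.0 km

7.0 km


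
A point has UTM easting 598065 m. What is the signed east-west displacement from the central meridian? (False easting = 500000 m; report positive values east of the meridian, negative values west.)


displacement = 598065 - 500000 = 98065 m

98065 m


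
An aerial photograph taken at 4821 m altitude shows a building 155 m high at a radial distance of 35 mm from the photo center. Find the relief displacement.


d = h * r / H = 155 * 35 / 4821 = 1.13 mm

1.13 mm


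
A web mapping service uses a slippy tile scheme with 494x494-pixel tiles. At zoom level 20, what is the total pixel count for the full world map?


tiles per axis = 2^20 = 1048576
total tiles = 1048576^2 = 1099511627776
pixels per axis = 1048576 * 494 = 517996544
total pixels = 517996544^2 = 268320419595943936

268320419595943936 pixels


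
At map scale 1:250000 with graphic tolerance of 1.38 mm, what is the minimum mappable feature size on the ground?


ground = 1.38 mm * 250000 / 1000 = 345.0 m

345.0 m


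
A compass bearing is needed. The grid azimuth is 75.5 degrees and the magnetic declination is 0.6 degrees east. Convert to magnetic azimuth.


magnetic azimuth = grid azimuth - declination (east +ve)
mag_az = 75.5 - 0.6 = 74.9 degrees

74.9 degrees


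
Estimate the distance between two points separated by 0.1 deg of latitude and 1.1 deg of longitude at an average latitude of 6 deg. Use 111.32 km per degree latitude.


dlat_km = 0.1 * 111.32 = 11.132
dlon_km = 1.1 * 111.32 * cos(6) ≈ 121.781
dist = sqrt(11.132^2 + 121.781^2) ≈ 122.3 km

122.3 km


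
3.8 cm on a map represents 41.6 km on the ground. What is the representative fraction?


ground = 41.6 km = 4160000 cm; RF denominator = ground / map = 4160000 / 3.8 ≈ 1094737; RF = 1:1094737

1:1094737


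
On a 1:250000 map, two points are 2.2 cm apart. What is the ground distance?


ground = 2.2 cm * 250000 / 100 = 5500.0 m = 5.5 km

5.5 km


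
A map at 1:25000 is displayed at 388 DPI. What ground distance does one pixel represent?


pixel_cm = 2.54 / 388 ≈ 0.006546 cm
ground = pixel_cm * 25000 / 100 = 2.54 * 25000 / (388 * 100) = 63500 / 38800 ≈ 1.64 m

1.64 m


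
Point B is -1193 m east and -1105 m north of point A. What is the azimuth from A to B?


az = atan2(-1193, -1105) = -132.8 deg
adjusted to 0-360: 227.2 degrees

227.2 degrees


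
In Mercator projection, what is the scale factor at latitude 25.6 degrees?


SF = 1 / cos(25.6) = 1 / 0.901833 = 1.109

1.109


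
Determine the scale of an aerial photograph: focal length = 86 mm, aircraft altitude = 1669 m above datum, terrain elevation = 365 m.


scale = f / (H - h) = 86 mm / 1304 m = 86 / 1304000 = 1:15163

1:15163


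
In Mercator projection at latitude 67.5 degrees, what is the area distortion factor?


area_distortion = 1/cos^2(67.5) = 6.828

6.828


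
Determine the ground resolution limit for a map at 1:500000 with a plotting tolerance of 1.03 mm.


ground = 1.03 mm * 500000 / 1000 = 515.0 m

515.0 m


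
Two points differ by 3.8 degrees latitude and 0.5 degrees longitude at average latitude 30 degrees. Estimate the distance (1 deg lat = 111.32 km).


dlat_km = 3.8 * 111.32 = 423.016
dlon_km = 0.5 * 111.32 * cos(30) ≈ 48.203
dist = sqrt(423.016^2 + 48.203^2) ≈ 425.8 km

425.8 km


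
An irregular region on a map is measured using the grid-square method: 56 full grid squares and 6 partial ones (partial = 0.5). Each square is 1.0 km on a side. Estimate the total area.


effective squares = 56 + 6 * 0.5 = 59.0
area = 59.0 * 1.0 = 59.0 km^2

59.0 km^2


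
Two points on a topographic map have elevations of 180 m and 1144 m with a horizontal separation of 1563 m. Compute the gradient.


gradient = (1144 - 180) / 1563 = 964 / 1563 = 0.6168

0.6168


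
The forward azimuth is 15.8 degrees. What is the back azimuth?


back azimuth = (15.8 + 180) mod 360 = 195.8 degrees

195.8 degrees


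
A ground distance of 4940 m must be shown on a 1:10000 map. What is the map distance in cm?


map_cm = 4940 * 100 / 10000 = 49.4 cm

49.4 cm


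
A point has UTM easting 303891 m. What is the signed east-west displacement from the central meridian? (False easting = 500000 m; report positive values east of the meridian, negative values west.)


displacement = 303891 - 500000 = -196109 m

-196109 m


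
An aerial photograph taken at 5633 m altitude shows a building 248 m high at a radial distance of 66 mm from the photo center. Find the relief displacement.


d = h * r / H = 248 * 66 / 5633 = 2.91 mm

2.91 mm


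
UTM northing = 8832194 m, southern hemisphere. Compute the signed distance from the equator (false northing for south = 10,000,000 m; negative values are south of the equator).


For southern: actual = 8832194 - 10000000 = -1167806 m

-1167806 m


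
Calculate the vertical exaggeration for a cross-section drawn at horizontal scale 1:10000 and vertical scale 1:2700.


VE = horizontal_scale / vertical_scale = 10000 / 2700 ≈ 3.7

3.7x


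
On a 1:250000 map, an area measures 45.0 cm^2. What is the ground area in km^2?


ground_area = 45.0 * (250000/100)^2 = 281250000.0 m^2 = 281.25 km^2

281.25 km^2


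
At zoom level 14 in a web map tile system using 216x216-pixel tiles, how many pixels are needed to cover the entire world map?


tiles per axis = 2^14 = 16384
total tiles = 16384^2 = 268435456
pixels per axis = 16384 * 216 = 3538944
total pixels = 3538944^2 = 12524124635136

12524124635136 pixels


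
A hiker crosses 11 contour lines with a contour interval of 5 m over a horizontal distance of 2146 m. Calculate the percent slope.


elevation change = 11 * 5 = 55 m
slope = 55 / 2146 * 100 = 2.6%

2.6%


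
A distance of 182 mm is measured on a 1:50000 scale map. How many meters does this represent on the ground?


ground = 182 mm * 50000 / 1000 = 9100.0 m

9100.0 m


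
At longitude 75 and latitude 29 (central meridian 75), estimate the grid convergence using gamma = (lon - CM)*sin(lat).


gamma = (75 - 75) * sin(29) = 0 * 0.48481 = 0.0 degrees

0.0 degrees


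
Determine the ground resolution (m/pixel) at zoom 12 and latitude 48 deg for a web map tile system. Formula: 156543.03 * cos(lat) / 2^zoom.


res = 156543.03 * cos(48) / 2^12 = 156543.03 * 0.66913061 / 4096 = 25.57 m/pixel

25.57 m/pixel


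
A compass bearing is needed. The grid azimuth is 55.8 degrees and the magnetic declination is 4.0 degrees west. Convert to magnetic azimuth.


magnetic azimuth = grid azimuth - declination (east +ve)
mag_az = 55.8 - -4.0 = 59.8 degrees

59.8 degrees


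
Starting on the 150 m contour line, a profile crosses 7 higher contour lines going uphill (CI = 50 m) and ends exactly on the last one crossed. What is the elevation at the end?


elevation = 150 + 7 * 50 = 500 m

500 m


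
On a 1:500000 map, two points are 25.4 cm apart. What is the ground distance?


ground = 25.4 cm * 500000 / 100 = 127000.0 m = 127.0 km

127.0 km


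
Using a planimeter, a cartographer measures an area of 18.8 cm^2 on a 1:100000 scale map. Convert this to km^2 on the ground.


ground_area = 18.8 * (100000/100)^2 = 18800000.0 m^2 = 18.8 km^2

18.8 km^2


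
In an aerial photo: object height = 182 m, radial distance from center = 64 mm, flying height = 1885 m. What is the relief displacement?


d = h * r / H = 182 * 64 / 1885 = 6.18 mm

6.18 mm


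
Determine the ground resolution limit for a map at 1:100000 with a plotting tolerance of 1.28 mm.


ground = 1.28 mm * 100000 / 1000 = 128.0 m

128.0 m


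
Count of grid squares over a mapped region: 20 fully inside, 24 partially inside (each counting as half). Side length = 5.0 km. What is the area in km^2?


effective squares = 20 + 24 * 0.5 = 32.0
area = 32.0 * 25.0 = 800.0 km^2

800.0 km^2


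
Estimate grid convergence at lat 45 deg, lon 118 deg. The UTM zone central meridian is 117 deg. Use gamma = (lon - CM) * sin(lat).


gamma = (118 - 117) * sin(45) = 1 * 0.707107 = 0.707 degrees

0.707 degrees


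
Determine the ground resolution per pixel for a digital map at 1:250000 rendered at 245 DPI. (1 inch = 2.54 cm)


pixel_cm = 2.54 / 245 ≈ 0.010367 cm
ground = pixel_cm * 250000 / 100 = 2.54 * 250000 / (245 * 100) = 635000 / 24500 ≈ 25.92 m

25.92 m


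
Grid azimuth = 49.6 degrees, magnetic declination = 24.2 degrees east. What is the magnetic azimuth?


magnetic azimuth = grid azimuth - declination (east +ve)
mag_az = 49.6 - 24.2 = 25.4 degrees

25.4 degrees


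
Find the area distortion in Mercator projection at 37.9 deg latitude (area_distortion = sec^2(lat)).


area_distortion = 1/cos^2(37.9) = 1.606

1.606


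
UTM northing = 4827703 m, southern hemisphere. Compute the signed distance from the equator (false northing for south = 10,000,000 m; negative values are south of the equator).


For southern: actual = 4827703 - 10000000 = -5172297 m

-5172297 m


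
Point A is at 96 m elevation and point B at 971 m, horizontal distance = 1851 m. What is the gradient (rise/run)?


gradient = (971 - 96) / 1851 = 875 / 1851 = 0.4727

0.4727


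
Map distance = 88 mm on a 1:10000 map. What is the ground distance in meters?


ground = 88 mm * 10000 / 1000 = 880.0 m

880.0 m


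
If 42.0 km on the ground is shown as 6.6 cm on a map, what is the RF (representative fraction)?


ground = 42.0 km = 4200000 cm; RF denominator = ground / map = 4200000 / 6.6 ≈ 636364; RF = 1:636364

1:636364


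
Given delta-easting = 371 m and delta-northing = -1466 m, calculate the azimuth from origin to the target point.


az = atan2(371, -1466) = 165.8 deg
adjusted to 0-360: 165.8 degrees

165.8 degrees


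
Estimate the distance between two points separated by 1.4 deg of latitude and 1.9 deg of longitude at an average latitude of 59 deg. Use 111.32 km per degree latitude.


dlat_km = 1.4 * 111.32 = 155.848
dlon_km = 1.9 * 111.32 * cos(59) ≈ 108.935
dist = sqrt(155.848^2 + 108.935^2) ≈ 190.1 km

190.1 km


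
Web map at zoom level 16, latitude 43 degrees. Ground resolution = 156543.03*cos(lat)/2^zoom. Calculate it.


res = 156543.03 * cos(43) / 2^16 = 156543.03 * 0.7313537 / 65536 = 1.75 m/pixel

1.75 m/pixel


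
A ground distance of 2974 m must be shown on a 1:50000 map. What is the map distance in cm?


map_cm = 2974 * 100 / 50000 = 5.948 cm ≈ 5.95 cm

5.95 cm


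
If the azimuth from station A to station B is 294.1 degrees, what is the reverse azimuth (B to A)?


back azimuth = (294.1 + 180) mod 360 = 114.1 degrees

114.1 degrees


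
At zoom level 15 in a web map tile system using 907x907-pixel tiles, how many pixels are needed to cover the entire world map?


tiles per axis = 2^15 = 32768
total tiles = 32768^2 = 1073741824
pixels per axis = 32768 * 907 = 29720576
total pixels = 29720576^2 = 883312637771776

883312637771776 pixels


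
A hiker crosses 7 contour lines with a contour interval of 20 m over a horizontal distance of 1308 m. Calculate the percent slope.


elevation change = 7 * 20 = 140 m
slope = 140 / 1308 * 100 = 10.7%

10.7%


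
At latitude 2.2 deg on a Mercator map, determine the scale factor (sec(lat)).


SF = 1 / cos(2.2) = 1 / 0.999263 = 1.001

1.001


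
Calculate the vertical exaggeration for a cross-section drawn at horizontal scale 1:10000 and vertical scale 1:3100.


VE = horizontal_scale / vertical_scale = 10000 / 3100 ≈ 3.2

3.2x


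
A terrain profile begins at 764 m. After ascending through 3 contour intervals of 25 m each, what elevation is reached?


elevation = 764 + 3 * 25 = 839 m

839 m


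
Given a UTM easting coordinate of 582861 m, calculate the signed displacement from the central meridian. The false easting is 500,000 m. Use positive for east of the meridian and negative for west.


displacement = 582861 - 500000 = 82861 m

82861 m


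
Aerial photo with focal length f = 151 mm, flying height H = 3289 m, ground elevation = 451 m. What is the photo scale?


scale = f / (H - h) = 151 mm / 2838 m = 151 / 2838000 = 1:18795

1:18795


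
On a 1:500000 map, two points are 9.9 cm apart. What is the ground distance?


ground = 9.9 cm * 500000 / 100 = 49500.0 m = 49.5 km

49.5 km


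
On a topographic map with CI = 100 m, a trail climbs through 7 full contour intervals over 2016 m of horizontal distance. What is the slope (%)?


elevation change = 7 * 100 = 700 m
slope = 700 / 2016 * 100 = 34.7%

34.7%


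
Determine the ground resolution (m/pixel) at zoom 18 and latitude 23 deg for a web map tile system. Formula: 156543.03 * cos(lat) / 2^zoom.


res = 156543.03 * cos(23) / 2^18 = 156543.03 * 0.92050485 / 262144 = 0.55 m/pixel

0.55 m/pixel


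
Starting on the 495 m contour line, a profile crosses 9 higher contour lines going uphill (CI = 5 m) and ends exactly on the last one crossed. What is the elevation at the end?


elevation = 495 + 9 * 5 = 540 m

540 m


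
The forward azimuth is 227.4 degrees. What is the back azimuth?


back azimuth = (227.4 + 180) mod 360 = 47.4 degrees

47.4 degrees


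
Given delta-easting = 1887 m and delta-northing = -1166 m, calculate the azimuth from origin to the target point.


az = atan2(1887, -1166) = 121.7 deg
adjusted to 0-360: 121.7 degrees

121.7 degrees


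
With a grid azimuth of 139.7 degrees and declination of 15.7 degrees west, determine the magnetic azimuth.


magnetic azimuth = grid azimuth - declination (east +ve)
mag_az = 139.7 - -15.7 = 155.4 degrees

155.4 degrees


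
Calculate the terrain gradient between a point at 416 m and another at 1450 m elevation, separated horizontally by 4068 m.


gradient = (1450 - 416) / 4068 = 1034 / 4068 = 0.2542

0.2542


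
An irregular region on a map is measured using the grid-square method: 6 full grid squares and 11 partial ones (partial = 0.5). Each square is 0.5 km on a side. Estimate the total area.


effective squares = 6 + 11 * 0.5 = 11.5
area = 11.5 * 0.25 = 2.875 km^2

2.875 km^2


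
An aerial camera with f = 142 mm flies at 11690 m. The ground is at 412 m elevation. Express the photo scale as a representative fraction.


scale = f / (H - h) = 142 mm / 11278 m = 142 / 11278000 = 1:79423

1:79423


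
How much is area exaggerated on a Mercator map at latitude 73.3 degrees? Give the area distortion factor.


area_distortion = 1/cos^2(73.3) = 12.11

12.11


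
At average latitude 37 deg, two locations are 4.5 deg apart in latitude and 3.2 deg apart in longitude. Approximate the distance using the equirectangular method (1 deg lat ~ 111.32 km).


dlat_km = 4.5 * 111.32 = 500.94
dlon_km = 3.2 * 111.32 * cos(37) ≈ 284.493
dist = sqrt(500.94^2 + 284.493^2) ≈ 576.1 km

576.1 km


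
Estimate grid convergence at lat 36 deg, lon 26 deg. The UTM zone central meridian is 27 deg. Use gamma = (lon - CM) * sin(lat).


gamma = (26 - 27) * sin(36) = -1 * 0.587785 = -0.588 degrees

-0.588 degrees


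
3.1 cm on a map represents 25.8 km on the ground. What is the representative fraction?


ground = 25.8 km = 2580000 cm; RF denominator = ground / map = 2580000 / 3.1 ≈ 832258; RF = 1:832258

1:832258


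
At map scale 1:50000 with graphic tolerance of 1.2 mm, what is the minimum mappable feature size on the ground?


ground = 1.2 mm * 50000 / 1000 = 60.0 m

60.0 m


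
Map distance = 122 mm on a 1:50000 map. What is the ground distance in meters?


ground = 122 mm * 50000 / 1000 = 6100.0 m

6100.0 m


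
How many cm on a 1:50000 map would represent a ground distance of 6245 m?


map_cm = 6245 * 100 / 50000 = 12.49 cm

12.49 cm


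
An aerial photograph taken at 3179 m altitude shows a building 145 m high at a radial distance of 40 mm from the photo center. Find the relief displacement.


d = h * r / H = 145 * 40 / 3179 = 1.82 mm

1.82 mm


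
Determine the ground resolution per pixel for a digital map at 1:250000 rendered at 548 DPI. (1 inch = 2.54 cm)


pixel_cm = 2.54 / 548 ≈ 0.004635 cm
ground = pixel_cm * 250000 / 100 = 2.54 * 250000 / (548 * 100) = 635000 / 54800 ≈ 11.59 m

11.59 m


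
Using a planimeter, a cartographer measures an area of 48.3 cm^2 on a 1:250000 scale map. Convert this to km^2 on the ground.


ground_area = 48.3 * (250000/100)^2 = 301875000.0 m^2 = 301.875 km^2

301.875 km^2


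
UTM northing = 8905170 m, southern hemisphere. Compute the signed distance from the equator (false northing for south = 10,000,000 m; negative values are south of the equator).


For southern: actual = 8905170 - 10000000 = -1094830 m

-1094830 m


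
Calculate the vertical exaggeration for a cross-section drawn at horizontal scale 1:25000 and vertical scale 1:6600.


VE = horizontal_scale / vertical_scale = 25000 / 6600 ≈ 3.8

3.8x


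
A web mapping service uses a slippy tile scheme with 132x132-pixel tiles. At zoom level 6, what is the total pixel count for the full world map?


tiles per axis = 2^6 = 64
total tiles = 64^2 = 4096
pixels per axis = 64 * 132 = 8448
total pixels = 8448^2 = 71368704

71368704 pixels


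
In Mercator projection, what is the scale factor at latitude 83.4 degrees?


SF = 1 / cos(83.4) = 1 / 0.114937 = 8.7

8.7


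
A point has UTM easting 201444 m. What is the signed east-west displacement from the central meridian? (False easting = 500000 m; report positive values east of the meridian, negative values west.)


displacement = 201444 - 500000 = -298556 m

-298556 m


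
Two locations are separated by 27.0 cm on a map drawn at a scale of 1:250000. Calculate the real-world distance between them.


ground = 27.0 cm * 250000 / 100 = 67500.0 m = 67.5 km

67.5 km


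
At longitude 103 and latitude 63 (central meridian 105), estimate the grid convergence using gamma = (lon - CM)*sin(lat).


gamma = (103 - 105) * sin(63) = -2 * 0.891007 = -1.782 degrees

-1.782 degrees


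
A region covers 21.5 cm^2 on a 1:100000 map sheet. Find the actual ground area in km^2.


ground_area = 21.5 * (100000/100)^2 = 21500000.0 m^2 = 21.5 km^2

21.5 km^2


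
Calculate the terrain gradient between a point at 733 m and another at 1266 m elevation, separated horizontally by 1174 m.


gradient = (1266 - 733) / 1174 = 533 / 1174 = 0.454

0.454


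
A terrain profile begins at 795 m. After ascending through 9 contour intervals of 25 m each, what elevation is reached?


elevation = 795 + 9 * 25 = 1020 m

1020 m


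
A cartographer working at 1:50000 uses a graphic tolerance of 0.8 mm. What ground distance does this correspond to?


ground = 0.8 mm * 50000 / 1000 = 40.0 m

40.0 m


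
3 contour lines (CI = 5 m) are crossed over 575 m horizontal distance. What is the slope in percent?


elevation change = 3 * 5 = 15 m
slope = 15 / 575 * 100 = 2.6%

2.6%


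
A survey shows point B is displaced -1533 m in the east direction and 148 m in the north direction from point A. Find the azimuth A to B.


az = atan2(-1533, 148) = -84.5 deg
adjusted to 0-360: 275.5 degrees

275.5 degrees


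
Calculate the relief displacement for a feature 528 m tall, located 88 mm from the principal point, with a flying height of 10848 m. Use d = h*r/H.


d = h * r / H = 528 * 88 / 10848 = 4.28 mm

4.28 mm


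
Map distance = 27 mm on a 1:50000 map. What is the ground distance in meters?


ground = 27 mm * 50000 / 1000 = 1350.0 m

1350.0 m


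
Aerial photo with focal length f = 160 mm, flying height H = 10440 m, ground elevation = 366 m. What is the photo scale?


scale = f / (H - h) = 160 mm / 10074 m = 160 / 10074000 = 1:62963

1:62963


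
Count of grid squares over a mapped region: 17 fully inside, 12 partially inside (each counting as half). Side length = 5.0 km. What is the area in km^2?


effective squares = 17 + 12 * 0.5 = 23.0
area = 23.0 * 25.0 = 575.0 km^2

575.0 km^2


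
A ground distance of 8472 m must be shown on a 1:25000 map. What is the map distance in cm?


map_cm = 8472 * 100 / 25000 = 33.888 cm ≈ 33.89 cm

33.89 cm


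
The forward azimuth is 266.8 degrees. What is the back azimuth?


back azimuth = (266.8 + 180) mod 360 = 86.8 degrees

86.8 degrees


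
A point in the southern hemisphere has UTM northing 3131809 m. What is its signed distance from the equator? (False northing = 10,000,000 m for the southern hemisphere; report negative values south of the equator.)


For southern: actual = 3131809 - 10000000 = -6868191 m

-6868191 m


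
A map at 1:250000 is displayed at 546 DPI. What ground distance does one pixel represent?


pixel_cm = 2.54 / 546 ≈ 0.004652 cm
ground = pixel_cm * 250000 / 100 = 2.54 * 250000 / (546 * 100) = 635000 / 54600 ≈ 11.63 m

11.63 m


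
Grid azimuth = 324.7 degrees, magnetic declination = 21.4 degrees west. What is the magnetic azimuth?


magnetic azimuth = grid azimuth - declination (east +ve)
mag_az = 324.7 - -21.4 = 346.1 degrees

346.1 degrees


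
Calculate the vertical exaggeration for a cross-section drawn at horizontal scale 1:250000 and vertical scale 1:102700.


VE = horizontal_scale / vertical_scale = 250000 / 102700 ≈ 2.4

2.4x


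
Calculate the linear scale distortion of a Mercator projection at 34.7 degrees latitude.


SF = 1 / cos(34.7) = 1 / 0.822144 = 1.216

1.216


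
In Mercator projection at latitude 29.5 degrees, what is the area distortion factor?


area_distortion = 1/cos^2(29.5) = 1.32

1.32


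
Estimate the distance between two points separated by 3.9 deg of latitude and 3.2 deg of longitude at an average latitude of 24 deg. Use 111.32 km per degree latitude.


dlat_km = 3.9 * 111.32 = 434.148
dlon_km = 3.2 * 111.32 * cos(24) ≈ 325.427
dist = sqrt(434.148^2 + 325.427^2) ≈ 542.6 km

542.6 km


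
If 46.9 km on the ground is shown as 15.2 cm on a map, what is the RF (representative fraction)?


ground = 46.9 km = 4690000 cm; RF denominator = ground / map = 4690000 / 15.2 ≈ 308553; RF = 1:308553

1:308553


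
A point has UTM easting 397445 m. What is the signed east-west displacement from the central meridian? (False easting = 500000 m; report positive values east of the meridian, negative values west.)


displacement = 397445 - 500000 = -102555 m

-102555 m


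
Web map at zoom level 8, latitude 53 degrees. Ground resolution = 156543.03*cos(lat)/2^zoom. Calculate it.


res = 156543.03 * cos(53) / 2^8 = 156543.03 * 0.60181502 / 256 = 368.01 m/pixel

368.01 m/pixel


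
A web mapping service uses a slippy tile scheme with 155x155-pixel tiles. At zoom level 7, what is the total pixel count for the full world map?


tiles per axis = 2^7 = 128
total tiles = 128^2 = 16384
pixels per axis = 128 * 155 = 19840
total pixels = 19840^2 = 393625600

393625600 pixels


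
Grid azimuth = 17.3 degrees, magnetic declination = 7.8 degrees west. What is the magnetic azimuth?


magnetic azimuth = grid azimuth - declination (east +ve)
mag_az = 17.3 - -7.8 = 25.1 degrees

25.1 degrees


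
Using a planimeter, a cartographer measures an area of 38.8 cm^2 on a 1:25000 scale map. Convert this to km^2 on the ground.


ground_area = 38.8 * (25000/100)^2 = 2425000.0 m^2 = 2.425 km^2

2.425 km^2


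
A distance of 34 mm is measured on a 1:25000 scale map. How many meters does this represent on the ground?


ground = 34 mm * 25000 / 1000 = 850.0 m

850.0 m


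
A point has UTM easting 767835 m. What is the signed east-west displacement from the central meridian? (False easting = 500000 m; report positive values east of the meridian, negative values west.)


displacement = 767835 - 500000 = 267835 m

267835 m


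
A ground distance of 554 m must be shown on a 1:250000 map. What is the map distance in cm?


map_cm = 554 * 100 / 250000 = 0.2216 cm ≈ 0.22 cm

0.22 cm


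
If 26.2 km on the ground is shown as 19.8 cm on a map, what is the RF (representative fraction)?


ground = 26.2 km = 2620000 cm; RF denominator = ground / map = 2620000 / 19.8 ≈ 132323; RF = 1:132323

1:132323


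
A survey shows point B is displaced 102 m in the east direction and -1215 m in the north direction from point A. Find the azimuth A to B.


az = atan2(102, -1215) = 175.2 deg
adjusted to 0-360: 175.2 degrees

175.2 degrees


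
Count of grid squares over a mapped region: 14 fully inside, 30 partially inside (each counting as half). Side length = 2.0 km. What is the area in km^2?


effective squares = 14 + 30 * 0.5 = 29.0
area = 29.0 * 4.0 = 116.0 km^2

116.0 km^2


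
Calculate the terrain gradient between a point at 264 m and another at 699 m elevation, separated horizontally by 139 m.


gradient = (699 - 264) / 139 = 435 / 139 = 3.1295

3.1295


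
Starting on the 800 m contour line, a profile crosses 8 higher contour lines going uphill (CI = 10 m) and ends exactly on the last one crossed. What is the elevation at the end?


elevation = 800 + 8 * 10 = 880 m

880 m


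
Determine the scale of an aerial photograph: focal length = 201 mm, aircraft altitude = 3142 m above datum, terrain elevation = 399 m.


scale = f / (H - h) = 201 mm / 2743 m = 201 / 2743000 = 1:13647

1:13647


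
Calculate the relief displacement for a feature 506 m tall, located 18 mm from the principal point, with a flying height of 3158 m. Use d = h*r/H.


d = h * r / H = 506 * 18 / 3158 = 2.88 mm

2.88 mm


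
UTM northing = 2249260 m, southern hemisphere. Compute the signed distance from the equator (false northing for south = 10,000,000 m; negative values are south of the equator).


For southern: actual = 2249260 - 10000000 = -7750740 m

-7750740 m


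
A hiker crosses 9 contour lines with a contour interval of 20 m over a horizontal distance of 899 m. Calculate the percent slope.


elevation change = 9 * 20 = 180 m
slope = 180 / 899 * 100 = 20.0%

20.0%


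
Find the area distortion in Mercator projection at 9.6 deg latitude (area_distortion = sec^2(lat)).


area_distortion = 1/cos^2(9.6) = 1.029

1.029


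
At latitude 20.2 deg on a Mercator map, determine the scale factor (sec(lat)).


SF = 1 / cos(20.2) = 1 / 0.938493 = 1.066

1.066


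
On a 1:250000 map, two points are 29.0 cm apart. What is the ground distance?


ground = 29.0 cm * 250000 / 100 = 72500.0 m = 72.5 km

72.5 km


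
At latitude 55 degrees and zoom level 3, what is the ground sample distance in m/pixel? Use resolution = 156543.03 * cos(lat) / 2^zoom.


res = 156543.03 * cos(55) / 2^3 = 156543.03 * 0.57357644 / 8 = 11223.67 m/pixel

11223.67 m/pixel


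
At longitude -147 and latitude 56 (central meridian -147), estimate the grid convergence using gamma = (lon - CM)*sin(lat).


gamma = (-147 - -147) * sin(56) = 0 * 0.829038 = 0.0 degrees

0.0 degrees


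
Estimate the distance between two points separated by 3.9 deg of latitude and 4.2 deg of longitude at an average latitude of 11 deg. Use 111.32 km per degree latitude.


dlat_km = 3.9 * 111.32 = 434.148
dlon_km = 4.2 * 111.32 * cos(11) ≈ 458.954
dist = sqrt(434.148^2 + 458.954^2) ≈ 631.8 km

631.8 km


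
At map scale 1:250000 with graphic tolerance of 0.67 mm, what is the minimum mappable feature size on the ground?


ground = 0.67 mm * 250000 / 1000 = 167.5 m

167.5 m


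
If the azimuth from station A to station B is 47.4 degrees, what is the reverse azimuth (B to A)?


back azimuth = (47.4 + 180) mod 360 = 227.4 degrees

227.4 degrees
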